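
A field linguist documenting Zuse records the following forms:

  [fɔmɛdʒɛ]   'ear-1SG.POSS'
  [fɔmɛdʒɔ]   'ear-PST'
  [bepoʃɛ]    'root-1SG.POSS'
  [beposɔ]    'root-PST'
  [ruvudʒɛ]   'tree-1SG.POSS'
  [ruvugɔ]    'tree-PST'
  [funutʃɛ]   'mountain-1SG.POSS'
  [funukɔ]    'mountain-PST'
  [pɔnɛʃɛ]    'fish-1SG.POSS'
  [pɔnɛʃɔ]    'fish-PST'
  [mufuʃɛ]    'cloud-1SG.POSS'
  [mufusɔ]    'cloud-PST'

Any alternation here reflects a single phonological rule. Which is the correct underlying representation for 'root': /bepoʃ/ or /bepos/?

/bepos/

The stem for 'root' ends in [ʃ] in [bepoʃɛ] but [s] in [beposɔ].
But 'fish' keeps [ʃ] in both environments ([pɔnɛʃɛ], [pɔnɛʃɔ]), so there is no rule changing /ʃ/ to [s] before the PST suffix.
The underlying segment must be /s/; /k/, /g/ and /s/ become palato-alveolar [tʃ], [dʒ] and [ʃ] before a front vowel, yielding [ʃ] there.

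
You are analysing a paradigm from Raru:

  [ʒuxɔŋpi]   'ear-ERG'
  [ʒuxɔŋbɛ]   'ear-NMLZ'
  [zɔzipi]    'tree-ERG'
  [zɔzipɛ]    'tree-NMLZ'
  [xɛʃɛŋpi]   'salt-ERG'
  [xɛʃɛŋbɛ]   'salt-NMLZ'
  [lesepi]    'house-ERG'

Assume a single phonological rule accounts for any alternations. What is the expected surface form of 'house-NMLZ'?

[lesepɛ]

The NMLZ suffix surfaces as [-bɛ] and [-pɛ], depending on the final segment of the stem.
The ERG suffix, which begins with [p], is invariant after every stem; so [p] is not altered by any rule here.
So the underlying form is /-bɛ/, and voiced stops become voiceless after a vowel.
After 'house', which ends in a vowel, the suffix surfaces as [-pɛ], giving [lesepɛ].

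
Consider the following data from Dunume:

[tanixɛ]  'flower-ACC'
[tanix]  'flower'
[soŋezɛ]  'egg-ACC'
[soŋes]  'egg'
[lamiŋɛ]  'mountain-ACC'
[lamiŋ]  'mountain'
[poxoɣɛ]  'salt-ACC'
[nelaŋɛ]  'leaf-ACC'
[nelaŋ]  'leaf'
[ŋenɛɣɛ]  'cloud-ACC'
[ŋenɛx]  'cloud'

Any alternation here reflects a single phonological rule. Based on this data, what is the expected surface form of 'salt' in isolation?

[poxox]

The root 'cloud' surfaces as [ŋenɛɣɛ] and [ŋenɛx], with a stem-final [ɣ] ~ [x] alternation.
Compare 'flower', with invariant [x] in [tanixɛ] and [tanix]: an analysis with underlying /x/ and a rule producing [ɣ] before the ACC suffix would wrongly predict alternation here too.
Therefore /ɣ/ is basic and [x] is derived by word-final obstruent devoicing (voiced obstruents become voiceless word-finally).
From [poxoɣɛ] the stem 'salt' is /poxoɣ/; word-finally this yields [poxox].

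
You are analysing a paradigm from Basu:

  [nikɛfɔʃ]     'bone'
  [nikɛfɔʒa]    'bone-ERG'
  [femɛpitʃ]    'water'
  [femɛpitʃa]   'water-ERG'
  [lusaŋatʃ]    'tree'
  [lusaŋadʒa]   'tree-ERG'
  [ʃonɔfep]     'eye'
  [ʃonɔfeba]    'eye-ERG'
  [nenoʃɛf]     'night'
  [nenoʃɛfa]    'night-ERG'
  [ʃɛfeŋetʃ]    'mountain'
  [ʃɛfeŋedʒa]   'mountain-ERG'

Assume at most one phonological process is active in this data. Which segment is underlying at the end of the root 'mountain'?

/dʒ/

'mountain' shows [tʃ] ~ [dʒ] at the end of the stem ([ʃɛfeŋetʃ] vs [ʃɛfeŋedʒa]).
If /tʃ/ were underlying and a rule turned it into [dʒ] before the ERG suffix, 'water' would also alternate; but it has [tʃ] in both [femɛpitʃ] and [femɛpitʃa].
The underlying segment must be /dʒ/; voiced obstruents become voiceless word-finally, yielding [tʃ] there.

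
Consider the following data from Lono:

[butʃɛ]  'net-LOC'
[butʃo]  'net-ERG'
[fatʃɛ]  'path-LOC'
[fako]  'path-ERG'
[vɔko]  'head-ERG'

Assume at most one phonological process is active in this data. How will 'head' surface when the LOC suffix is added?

In [fatʃɛ] and [fako] the final segment of 'path' alternates: [tʃ] ~ [k].
Compare 'net', with invariant [tʃ] in [butʃɛ] and [butʃo]: an analysis with underlying /tʃ/ and a rule producing [k] before the ERG suffix would wrongly predict alternation here too.
The underlying segment must be /k/; /k/ becomes palato-alveolar [tʃ] before a front vowel, yielding [tʃ] there.
The one attested form of 'head', [vɔko], shows underlying /vɔk/. Applying the same rule before a front vowel gives [vɔtʃɛ].

[vɔtʃɛ]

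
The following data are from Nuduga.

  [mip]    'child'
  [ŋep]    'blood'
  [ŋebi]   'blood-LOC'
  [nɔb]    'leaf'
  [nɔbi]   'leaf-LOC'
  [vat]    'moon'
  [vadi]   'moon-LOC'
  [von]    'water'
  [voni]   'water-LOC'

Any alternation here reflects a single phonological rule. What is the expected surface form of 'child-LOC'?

[mibi]

The root 'blood' surfaces as [ŋep] and [ŋebi], with a stem-final [p] ~ [b] alternation.
If /b/ were underlying and a rule turned it into [p] in isolation, 'leaf' would also alternate; but it has [b] in both [nɔb] and [nɔbi].
The alternation reflects intervocalic voicing: voiceless stops become voiced between vowels. /p/ is underlying.
From [mip] the stem 'child' is /mip/; between vowels this yields [mibi].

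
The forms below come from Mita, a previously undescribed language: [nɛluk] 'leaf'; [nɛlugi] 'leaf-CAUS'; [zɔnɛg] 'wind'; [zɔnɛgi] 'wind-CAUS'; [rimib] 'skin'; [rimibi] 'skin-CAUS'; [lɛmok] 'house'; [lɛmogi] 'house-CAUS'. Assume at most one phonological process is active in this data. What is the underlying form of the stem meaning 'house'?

In [lɛmok] and [lɛmogi] the final segment of 'house' alternates: [k] ~ [g].
If /g/ were underlying and a rule turned it into [k] in isolation, 'wind' would also alternate; but it has [g] in both [zɔnɛg] and [zɔnɛgi].
The underlying segment must be /k/; voiceless stops become voiced between vowels, yielding [g] there.
Hence 'house' is /lɛmok/ underlyingly.

/lɛmok/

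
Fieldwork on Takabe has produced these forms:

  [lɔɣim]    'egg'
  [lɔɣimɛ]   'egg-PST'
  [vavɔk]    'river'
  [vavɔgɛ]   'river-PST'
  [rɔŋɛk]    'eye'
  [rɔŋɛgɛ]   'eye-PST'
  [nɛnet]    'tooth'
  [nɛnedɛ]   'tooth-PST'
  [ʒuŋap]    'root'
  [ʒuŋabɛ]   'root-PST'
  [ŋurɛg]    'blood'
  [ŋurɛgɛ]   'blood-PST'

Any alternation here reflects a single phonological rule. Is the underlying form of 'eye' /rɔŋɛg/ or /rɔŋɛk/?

'eye' shows [k] ~ [g] at the end of the stem ([rɔŋɛk] vs [rɔŋɛgɛ]).
If /g/ were underlying and a rule turned it into [k] in isolation, 'blood' would also alternate; but it has [g] in both [ŋurɛg] and [ŋurɛgɛ].
The underlying segment must be /k/; voiceless stops become voiced between vowels, yielding [g] there.

/rɔŋɛk/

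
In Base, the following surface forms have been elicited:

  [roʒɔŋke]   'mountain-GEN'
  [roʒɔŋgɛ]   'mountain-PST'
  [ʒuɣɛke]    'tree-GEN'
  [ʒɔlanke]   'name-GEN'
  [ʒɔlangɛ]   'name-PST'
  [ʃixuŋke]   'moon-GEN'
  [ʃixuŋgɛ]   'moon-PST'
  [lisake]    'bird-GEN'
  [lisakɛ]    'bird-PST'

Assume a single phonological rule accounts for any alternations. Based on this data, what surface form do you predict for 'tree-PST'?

[ʒuɣɛkɛ]

The PST morpheme has two allomorphs, [-gɛ] and [-kɛ].
By contrast the GEN suffix keeps its initial [k] throughout — that segment must be underlying.
So the underlying form is /-gɛ/, and voiced stops become voiceless after a vowel.
After 'tree', which ends in a vowel, the suffix surfaces as [-kɛ], giving [ʒuɣɛkɛ].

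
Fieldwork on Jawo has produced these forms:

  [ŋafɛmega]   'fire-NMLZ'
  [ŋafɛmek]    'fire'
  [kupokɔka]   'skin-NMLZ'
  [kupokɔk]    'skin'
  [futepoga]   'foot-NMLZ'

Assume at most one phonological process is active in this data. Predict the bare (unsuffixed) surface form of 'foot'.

'fire' shows [g] ~ [k] at the end of the stem ([ŋafɛmega] vs [ŋafɛmek]).
The stem 'skin' ([kupokɔka], [kupokɔk]) shows [k] unchanged in both environments, so [k] cannot be basic with [g] derived before the NMLZ suffix.
So /g/ is underlying, and a rule of word-final obstruent devoicing — voiced obstruents become voiceless word-finally — gives [k].
The one attested form of 'foot', [futepoga], shows underlying /futepog/. Applying the same rule word-finally gives [futepok].

[futepok]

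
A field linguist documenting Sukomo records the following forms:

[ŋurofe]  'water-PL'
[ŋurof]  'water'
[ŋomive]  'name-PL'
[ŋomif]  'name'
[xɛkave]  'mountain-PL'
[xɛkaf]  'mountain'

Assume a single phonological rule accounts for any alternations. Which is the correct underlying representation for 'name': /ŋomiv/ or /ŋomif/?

/ŋomiv/

The stem for 'name' ends in [v] in [ŋomive] but [f] in [ŋomif].
The stem 'water' ([ŋurofe], [ŋurof]) shows [f] unchanged in both environments, so [f] cannot be basic with [v] derived before the PL suffix.
The underlying segment must be /v/; voiced obstruents become voiceless word-finally, yielding [f] there.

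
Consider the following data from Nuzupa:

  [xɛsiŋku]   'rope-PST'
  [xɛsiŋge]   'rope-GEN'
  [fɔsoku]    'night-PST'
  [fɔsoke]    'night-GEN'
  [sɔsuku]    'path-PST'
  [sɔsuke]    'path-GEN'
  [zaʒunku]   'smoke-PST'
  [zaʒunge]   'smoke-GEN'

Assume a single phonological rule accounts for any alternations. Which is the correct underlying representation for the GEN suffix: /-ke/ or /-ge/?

/-ge/

The GEN suffix surfaces as [-ge] and [-ke], depending on the final segment of the stem.
By contrast the PST suffix keeps its initial [k] throughout — that segment must be underlying.
The GEN suffix is therefore /-ge/ underlyingly, with post-vocalic devoicing: voiced stops become voiceless after a vowel.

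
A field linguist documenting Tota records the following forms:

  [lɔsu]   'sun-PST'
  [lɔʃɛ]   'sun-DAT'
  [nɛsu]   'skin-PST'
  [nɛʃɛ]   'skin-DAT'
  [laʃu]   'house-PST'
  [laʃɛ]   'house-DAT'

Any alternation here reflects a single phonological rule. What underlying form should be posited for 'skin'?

The stem for 'skin' ends in [s] in [nɛsu] but [ʃ] in [nɛʃɛ].
If /ʃ/ were underlying and a rule turned it into [s] before the PST suffix, 'house' would also alternate; but it has [ʃ] in both [laʃu] and [laʃɛ].
The alternation reflects palatalization before a front vowel: /s/ becomes palato-alveolar [ʃ] before a front vowel. /s/ is underlying.

/nɛs/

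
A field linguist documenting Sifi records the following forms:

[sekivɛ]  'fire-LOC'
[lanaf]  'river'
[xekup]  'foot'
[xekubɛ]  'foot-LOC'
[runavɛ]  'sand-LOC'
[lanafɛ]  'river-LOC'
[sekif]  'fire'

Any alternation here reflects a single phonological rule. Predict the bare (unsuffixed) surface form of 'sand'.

[runaf]

In [sekivɛ] and [sekif] the final segment of 'fire' alternates: [v] ~ [f].
The stem 'river' ([lanafɛ], [lanaf]) shows [f] unchanged in both environments, so [f] cannot be basic with [v] derived before the LOC suffix.
The underlying segment must be /v/; voiced obstruents become voiceless word-finally, yielding [f] there.
The one attested form of 'sand', [runavɛ], shows underlying /runav/. Applying the same rule word-finally gives [runaf].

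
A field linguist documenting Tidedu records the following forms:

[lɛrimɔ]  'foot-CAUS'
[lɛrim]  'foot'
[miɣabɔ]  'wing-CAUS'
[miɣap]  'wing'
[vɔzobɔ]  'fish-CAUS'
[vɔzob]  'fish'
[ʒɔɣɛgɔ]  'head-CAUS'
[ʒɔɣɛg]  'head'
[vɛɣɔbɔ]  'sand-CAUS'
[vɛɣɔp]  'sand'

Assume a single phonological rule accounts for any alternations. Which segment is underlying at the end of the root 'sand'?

The root 'sand' surfaces as [vɛɣɔbɔ] and [vɛɣɔp], with a stem-final [b] ~ [p] alternation.
The stem 'fish' ([vɔzobɔ], [vɔzob]) shows [b] unchanged in both environments, so [b] cannot be basic with [p] derived in isolation.
The alternation reflects intervocalic voicing: voiceless stops become voiced between vowels. /p/ is underlying.

/p/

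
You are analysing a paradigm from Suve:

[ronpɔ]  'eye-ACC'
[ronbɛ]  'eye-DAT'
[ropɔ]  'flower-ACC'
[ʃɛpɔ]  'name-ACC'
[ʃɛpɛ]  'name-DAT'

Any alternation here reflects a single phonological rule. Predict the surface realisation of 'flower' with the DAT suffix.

The DAT morpheme has two allomorphs, [-bɛ] and [-pɛ].
The ACC suffix, which begins with [p], is invariant after every stem; so [p] is not altered by any rule here.
The DAT suffix is therefore /-bɛ/ underlyingly, with post-vocalic devoicing: voiced stops become voiceless after a vowel.
After 'flower', which ends in a vowel, the suffix surfaces as [-pɛ], giving [ropɛ].

[ropɛ]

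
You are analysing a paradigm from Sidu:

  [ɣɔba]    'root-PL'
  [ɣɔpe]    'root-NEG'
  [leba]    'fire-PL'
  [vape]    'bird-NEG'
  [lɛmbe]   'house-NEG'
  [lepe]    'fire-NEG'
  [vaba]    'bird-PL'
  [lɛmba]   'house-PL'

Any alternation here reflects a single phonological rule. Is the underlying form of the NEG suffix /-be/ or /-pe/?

The NEG morpheme has two allomorphs, [-be] and [-pe].
The PL suffix, which begins with [b], is invariant after every stem; so [b] is not altered by any rule here.
So the underlying form is /-pe/, and voiceless stops become voiced after a nasal.

/-pe/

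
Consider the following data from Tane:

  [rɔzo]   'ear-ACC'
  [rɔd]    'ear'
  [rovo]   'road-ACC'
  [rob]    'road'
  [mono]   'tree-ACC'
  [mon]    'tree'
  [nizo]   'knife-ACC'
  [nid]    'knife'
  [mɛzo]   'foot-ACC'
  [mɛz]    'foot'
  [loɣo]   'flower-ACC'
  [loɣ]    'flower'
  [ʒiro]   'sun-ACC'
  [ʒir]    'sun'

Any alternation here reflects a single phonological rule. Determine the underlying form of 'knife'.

/nid/

The root 'knife' surfaces as [nizo] and [nid], with a stem-final [z] ~ [d] alternation.
But 'foot' keeps [z] in both environments ([mɛzo], [mɛz]), so there is no rule changing /z/ to [d] in isolation.
So /d/ is underlying, and a rule of intervocalic spirantization — voiced stops become fricatives between vowels — gives [z].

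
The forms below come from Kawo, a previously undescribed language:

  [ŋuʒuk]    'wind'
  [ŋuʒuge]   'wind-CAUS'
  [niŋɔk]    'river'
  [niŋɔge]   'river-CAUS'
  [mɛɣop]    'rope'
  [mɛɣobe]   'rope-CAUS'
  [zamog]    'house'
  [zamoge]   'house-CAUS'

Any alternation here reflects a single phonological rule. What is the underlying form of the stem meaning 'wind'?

The root 'wind' surfaces as [ŋuʒuk] and [ŋuʒuge], with a stem-final [k] ~ [g] alternation.
The stem 'house' ([zamog], [zamoge]) shows [g] unchanged in both environments, so [g] cannot be basic with [k] derived in isolation.
The underlying segment must be /k/; voiceless stops become voiced between vowels, yielding [g] there.

/ŋuʒuk/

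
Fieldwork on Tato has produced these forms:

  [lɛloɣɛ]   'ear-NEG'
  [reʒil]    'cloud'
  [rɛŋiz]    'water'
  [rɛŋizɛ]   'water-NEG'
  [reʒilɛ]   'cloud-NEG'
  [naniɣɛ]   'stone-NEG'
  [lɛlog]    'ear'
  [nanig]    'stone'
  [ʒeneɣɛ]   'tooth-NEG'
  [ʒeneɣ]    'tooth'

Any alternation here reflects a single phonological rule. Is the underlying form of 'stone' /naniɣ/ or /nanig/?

In [nanig] and [naniɣɛ] the final segment of 'stone' alternates: [g] ~ [ɣ].
The stem 'tooth' ([ʒeneɣ], [ʒeneɣɛ]) shows [ɣ] unchanged in both environments, so [ɣ] cannot be basic with [g] derived in isolation.
The alternation reflects intervocalic spirantization: voiced stops become fricatives between vowels. /g/ is underlying.

/nanig/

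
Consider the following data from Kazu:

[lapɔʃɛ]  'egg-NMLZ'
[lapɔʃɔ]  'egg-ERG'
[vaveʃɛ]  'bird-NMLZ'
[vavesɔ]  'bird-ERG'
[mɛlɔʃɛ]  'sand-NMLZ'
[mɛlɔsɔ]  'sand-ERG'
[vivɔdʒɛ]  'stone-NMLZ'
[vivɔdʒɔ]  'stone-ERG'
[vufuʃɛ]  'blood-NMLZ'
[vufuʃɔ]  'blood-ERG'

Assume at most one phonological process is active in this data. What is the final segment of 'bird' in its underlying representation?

/s/

'bird' shows [ʃ] ~ [s] at the end of the stem ([vaveʃɛ] vs [vavesɔ]).
But 'blood' keeps [ʃ] in both environments ([vufuʃɛ], [vufuʃɔ]), so there is no rule changing /ʃ/ to [s] before the ERG suffix.
The underlying segment must be /s/; /s/ becomes palato-alveolar [ʃ] before a front vowel, yielding [ʃ] there.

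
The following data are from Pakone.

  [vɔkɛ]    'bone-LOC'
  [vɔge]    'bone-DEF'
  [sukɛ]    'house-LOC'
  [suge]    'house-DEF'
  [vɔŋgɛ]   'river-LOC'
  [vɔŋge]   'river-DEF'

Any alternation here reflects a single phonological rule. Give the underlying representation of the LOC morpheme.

The LOC morpheme has two allomorphs, [-gɛ] and [-kɛ].
The DEF suffix, which begins with [g], is invariant after every stem; so [g] is not altered by any rule here.
So the underlying form is /-kɛ/, and voiceless stops become voiced after a nasal.

/-kɛ/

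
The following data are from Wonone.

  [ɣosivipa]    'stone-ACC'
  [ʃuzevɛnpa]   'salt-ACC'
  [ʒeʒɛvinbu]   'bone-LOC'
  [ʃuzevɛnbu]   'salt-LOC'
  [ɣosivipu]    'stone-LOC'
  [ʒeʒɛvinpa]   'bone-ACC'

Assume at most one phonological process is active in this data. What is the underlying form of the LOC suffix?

The LOC morpheme has two allomorphs, [-bu] and [-pu].
The ACC suffix, which begins with [p], is invariant after every stem; so [p] is not altered by any rule here.
The LOC suffix is therefore /-bu/ underlyingly, with post-vocalic devoicing: voiced stops become voiceless after a vowel.

/-bu/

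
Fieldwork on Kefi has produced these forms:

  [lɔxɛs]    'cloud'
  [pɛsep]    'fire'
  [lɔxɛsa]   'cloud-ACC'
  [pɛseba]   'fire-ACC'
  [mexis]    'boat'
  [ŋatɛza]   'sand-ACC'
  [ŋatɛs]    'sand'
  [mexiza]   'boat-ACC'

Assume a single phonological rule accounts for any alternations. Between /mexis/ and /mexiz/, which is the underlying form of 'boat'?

The stem for 'boat' ends in [z] in [mexiza] but [s] in [mexis].
If /s/ were underlying and a rule turned it into [z] before the ACC suffix, 'cloud' would also alternate; but it has [s] in both [lɔxɛsa] and [lɔxɛs].
Therefore /z/ is basic and [s] is derived by word-final obstruent devoicing (voiced obstruents become voiceless word-finally).

/mexiz/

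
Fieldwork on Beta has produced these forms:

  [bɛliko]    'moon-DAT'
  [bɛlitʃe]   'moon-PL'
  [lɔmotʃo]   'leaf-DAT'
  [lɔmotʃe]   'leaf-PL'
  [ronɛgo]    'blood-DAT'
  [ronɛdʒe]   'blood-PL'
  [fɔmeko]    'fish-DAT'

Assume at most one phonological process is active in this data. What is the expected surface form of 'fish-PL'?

[fɔmetʃe]

The root 'moon' surfaces as [bɛliko] and [bɛlitʃe], with a stem-final [k] ~ [tʃ] alternation.
If /tʃ/ were underlying and a rule turned it into [k] before the DAT suffix, 'leaf' would also alternate; but it has [tʃ] in both [lɔmotʃo] and [lɔmotʃe].
The alternation reflects palatalization before a front vowel: /k/ and /g/ become palato-alveolar [tʃ] and [dʒ] before a front vowel. /k/ is underlying.
The one attested form of 'fish', [fɔmeko], shows underlying /fɔmek/. Applying the same rule before a front vowel gives [fɔmetʃe].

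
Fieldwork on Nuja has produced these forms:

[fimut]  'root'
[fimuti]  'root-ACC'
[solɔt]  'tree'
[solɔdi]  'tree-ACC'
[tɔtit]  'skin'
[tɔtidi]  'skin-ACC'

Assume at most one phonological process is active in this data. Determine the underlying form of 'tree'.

The stem for 'tree' ends in [t] in [solɔt] but [d] in [solɔdi].
But 'root' keeps [t] in both environments ([fimut], [fimuti]), so there is no rule changing /t/ to [d] before the ACC suffix.
The underlying segment must be /d/; voiced obstruents become voiceless word-finally, yielding [t] there.
Hence 'tree' is /solɔd/ underlyingly.

/solɔd/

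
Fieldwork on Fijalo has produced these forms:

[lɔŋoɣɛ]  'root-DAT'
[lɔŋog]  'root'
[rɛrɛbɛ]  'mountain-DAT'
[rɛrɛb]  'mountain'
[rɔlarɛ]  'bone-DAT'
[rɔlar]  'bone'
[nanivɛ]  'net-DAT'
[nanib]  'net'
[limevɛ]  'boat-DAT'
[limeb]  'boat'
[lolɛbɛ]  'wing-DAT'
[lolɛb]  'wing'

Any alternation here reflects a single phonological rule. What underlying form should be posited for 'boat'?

/limev/

In [limevɛ] and [limeb] the final segment of 'boat' alternates: [v] ~ [b].
The stem 'mountain' ([rɛrɛbɛ], [rɛrɛb]) shows [b] unchanged in both environments, so [b] cannot be basic with [v] derived before the DAT suffix.
So /v/ is underlying, and a rule of word-final hardening — voiced fricatives become stops word-finally — gives [b].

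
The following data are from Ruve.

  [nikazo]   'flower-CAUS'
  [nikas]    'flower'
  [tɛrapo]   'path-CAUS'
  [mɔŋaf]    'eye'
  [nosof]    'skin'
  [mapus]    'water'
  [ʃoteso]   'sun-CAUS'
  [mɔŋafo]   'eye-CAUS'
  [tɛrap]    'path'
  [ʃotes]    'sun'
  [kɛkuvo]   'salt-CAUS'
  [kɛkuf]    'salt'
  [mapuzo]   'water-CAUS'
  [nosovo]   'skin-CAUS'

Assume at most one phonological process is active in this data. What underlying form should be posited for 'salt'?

'salt' shows [v] ~ [f] at the end of the stem ([kɛkuvo] vs [kɛkuf]).
But 'eye' keeps [f] in both environments ([mɔŋafo], [mɔŋaf]), so there is no rule changing /f/ to [v] before the CAUS suffix.
The underlying segment must be /v/; voiced obstruents become voiceless word-finally, yielding [f] there.
The underlying form of 'salt' is therefore /kɛkuv/.

/kɛkuv/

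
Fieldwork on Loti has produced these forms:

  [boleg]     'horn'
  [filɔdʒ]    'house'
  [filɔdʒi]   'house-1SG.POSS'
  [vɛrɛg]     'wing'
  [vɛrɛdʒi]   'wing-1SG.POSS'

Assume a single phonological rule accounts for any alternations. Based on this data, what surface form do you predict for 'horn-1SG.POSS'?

The stem for 'wing' ends in [g] in [vɛrɛg] but [dʒ] in [vɛrɛdʒi].
If /dʒ/ were underlying and a rule turned it into [g] in isolation, 'house' would also alternate; but it has [dʒ] in both [filɔdʒ] and [filɔdʒi].
The alternation reflects palatalization before a front vowel: /g/ becomes palato-alveolar [dʒ] before a front vowel. /g/ is underlying.
The one attested form of 'horn', [boleg], shows underlying /boleg/. Applying the same rule before a front vowel gives [boledʒi].

[boledʒi]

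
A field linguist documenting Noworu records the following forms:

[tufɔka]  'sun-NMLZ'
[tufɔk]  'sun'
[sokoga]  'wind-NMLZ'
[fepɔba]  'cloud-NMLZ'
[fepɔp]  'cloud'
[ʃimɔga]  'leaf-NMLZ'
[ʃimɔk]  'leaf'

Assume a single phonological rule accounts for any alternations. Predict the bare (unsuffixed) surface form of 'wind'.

[sokok]

The stem for 'leaf' ends in [g] in [ʃimɔga] but [k] in [ʃimɔk].
If /k/ were underlying and a rule turned it into [g] before the NMLZ suffix, 'sun' would also alternate; but it has [k] in both [tufɔka] and [tufɔk].
The underlying segment must be /g/; voiced obstruents become voiceless word-finally, yielding [k] there.
The one attested form of 'wind', [sokoga], shows underlying /sokog/. Applying the same rule word-finally gives [sokok].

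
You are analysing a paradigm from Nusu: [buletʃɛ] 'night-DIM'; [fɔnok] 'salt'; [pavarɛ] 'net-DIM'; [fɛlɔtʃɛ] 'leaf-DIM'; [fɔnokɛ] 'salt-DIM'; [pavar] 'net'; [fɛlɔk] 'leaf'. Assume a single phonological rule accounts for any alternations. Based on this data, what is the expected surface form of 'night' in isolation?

'leaf' shows [tʃ] ~ [k] at the end of the stem ([fɛlɔtʃɛ] vs [fɛlɔk]).
If /k/ were underlying and a rule turned it into [tʃ] before the DIM suffix, 'salt' would also alternate; but it has [k] in both [fɔnokɛ] and [fɔnok].
Therefore /tʃ/ is basic and [k] is derived by depalatalization (palato-alveolar /tʃ/ becomes [k] when no front vowel follows).
From [buletʃɛ] the stem 'night' is /buletʃ/; when no front vowel follows this yields [bulek].

[bulek]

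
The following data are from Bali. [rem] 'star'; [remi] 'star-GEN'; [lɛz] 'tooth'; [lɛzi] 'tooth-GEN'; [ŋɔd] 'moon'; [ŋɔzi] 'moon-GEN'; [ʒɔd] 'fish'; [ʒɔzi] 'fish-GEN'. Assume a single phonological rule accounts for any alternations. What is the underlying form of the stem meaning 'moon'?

/ŋɔd/

In [ŋɔd] and [ŋɔzi] the final segment of 'moon' alternates: [d] ~ [z].
If /z/ were underlying and a rule turned it into [d] in isolation, 'tooth' would also alternate; but it has [z] in both [lɛz] and [lɛzi].
Therefore /d/ is basic and [z] is derived by intervocalic spirantization (voiced stops become fricatives between vowels).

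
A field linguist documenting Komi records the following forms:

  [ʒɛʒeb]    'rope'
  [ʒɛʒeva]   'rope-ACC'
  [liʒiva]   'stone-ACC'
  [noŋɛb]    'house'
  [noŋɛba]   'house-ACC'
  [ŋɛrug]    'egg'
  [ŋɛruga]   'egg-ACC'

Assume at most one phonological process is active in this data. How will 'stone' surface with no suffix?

[liʒib]

The stem for 'rope' ends in [b] in [ʒɛʒeb] but [v] in [ʒɛʒeva].
If /b/ were underlying and a rule turned it into [v] before the ACC suffix, 'house' would also alternate; but it has [b] in both [noŋɛb] and [noŋɛba].
Therefore /v/ is basic and [b] is derived by word-final hardening (voiced fricatives become stops word-finally).
From [liʒiva] the stem 'stone' is /liʒiv/; word-finally this yields [liʒib].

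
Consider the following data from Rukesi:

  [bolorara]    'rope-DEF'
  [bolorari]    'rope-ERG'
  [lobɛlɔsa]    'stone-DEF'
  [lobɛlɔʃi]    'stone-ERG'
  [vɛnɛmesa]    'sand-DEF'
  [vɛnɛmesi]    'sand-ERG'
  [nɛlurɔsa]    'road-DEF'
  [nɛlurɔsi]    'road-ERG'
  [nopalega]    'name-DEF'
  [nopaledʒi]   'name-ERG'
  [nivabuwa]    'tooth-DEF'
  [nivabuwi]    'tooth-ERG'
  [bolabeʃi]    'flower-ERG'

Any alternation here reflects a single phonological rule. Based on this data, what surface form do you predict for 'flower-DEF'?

The stem for 'stone' ends in [s] in [lobɛlɔsa] but [ʃ] in [lobɛlɔʃi].
But 'road' keeps [s] in both environments ([nɛlurɔsa], [nɛlurɔsi]), so there is no rule changing /s/ to [ʃ] before the ERG suffix.
The underlying segment must be /ʃ/; palato-alveolar /dʒ/ and /ʃ/ become [g] and [s] when no front vowel follows, yielding [s] there.
The one attested form of 'flower', [bolabeʃi], shows underlying /bolabeʃ/. Applying the same rule when no front vowel follows gives [bolabesa].

[bolabesa]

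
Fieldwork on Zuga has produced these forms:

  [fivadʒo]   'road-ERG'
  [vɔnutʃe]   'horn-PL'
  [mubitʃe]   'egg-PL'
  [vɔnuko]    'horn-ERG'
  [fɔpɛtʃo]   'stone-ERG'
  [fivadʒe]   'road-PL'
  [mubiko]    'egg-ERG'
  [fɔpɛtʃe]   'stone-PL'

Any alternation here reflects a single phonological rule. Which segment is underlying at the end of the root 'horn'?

/k/

The stem for 'horn' ends in [k] in [vɔnuko] but [tʃ] in [vɔnutʃe].
Compare 'stone', with invariant [tʃ] in [fɔpɛtʃo] and [fɔpɛtʃe]: an analysis with underlying /tʃ/ and a rule producing [k] before the ERG suffix would wrongly predict alternation here too.
Therefore /k/ is basic and [tʃ] is derived by palatalization before a front vowel (/k/ becomes palato-alveolar [tʃ] before a front vowel).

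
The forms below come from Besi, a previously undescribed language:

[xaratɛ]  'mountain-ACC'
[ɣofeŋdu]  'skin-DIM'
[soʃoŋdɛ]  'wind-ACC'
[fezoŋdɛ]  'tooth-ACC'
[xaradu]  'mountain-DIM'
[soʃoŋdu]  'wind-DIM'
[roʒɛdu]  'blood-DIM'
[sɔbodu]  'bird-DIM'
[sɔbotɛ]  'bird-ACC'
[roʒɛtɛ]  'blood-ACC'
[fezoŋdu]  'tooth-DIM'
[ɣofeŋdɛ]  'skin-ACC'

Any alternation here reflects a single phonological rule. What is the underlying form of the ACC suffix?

The ACC suffix surfaces as [-dɛ] and [-tɛ], depending on the final segment of the stem.
The DIM suffix, which begins with [d], is invariant after every stem; so [d] is not altered by any rule here.
The ACC suffix is therefore /-tɛ/ underlyingly, with post-nasal voicing: voiceless stops become voiced after a nasal.

/-tɛ/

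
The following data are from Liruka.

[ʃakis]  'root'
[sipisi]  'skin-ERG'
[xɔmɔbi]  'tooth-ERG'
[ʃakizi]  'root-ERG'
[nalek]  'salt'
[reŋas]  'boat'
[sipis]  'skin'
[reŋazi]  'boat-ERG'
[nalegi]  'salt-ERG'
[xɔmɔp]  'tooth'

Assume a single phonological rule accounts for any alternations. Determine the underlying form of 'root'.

In [ʃakis] and [ʃakizi] the final segment of 'root' alternates: [s] ~ [z].
If /s/ were underlying and a rule turned it into [z] before the ERG suffix, 'skin' would also alternate; but it has [s] in both [sipis] and [sipisi].
The underlying segment must be /z/; voiced obstruents become voiceless word-finally, yielding [s] there.
So 'root' = /ʃakiz/.

/ʃakiz/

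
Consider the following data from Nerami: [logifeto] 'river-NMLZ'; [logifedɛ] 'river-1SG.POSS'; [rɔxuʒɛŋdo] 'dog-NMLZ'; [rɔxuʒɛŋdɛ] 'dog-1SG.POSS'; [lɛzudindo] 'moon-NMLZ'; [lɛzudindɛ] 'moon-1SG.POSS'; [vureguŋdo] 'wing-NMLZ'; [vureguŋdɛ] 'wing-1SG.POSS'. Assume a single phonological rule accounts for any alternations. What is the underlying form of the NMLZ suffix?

The NMLZ suffix surfaces as [-do] and [-to], depending on the final segment of the stem.
The 1SG.POSS suffix, which begins with [d], is invariant after every stem; so [d] is not altered by any rule here.
The NMLZ suffix is therefore /-to/ underlyingly, with post-nasal voicing: voiceless stops become voiced after a nasal.

/-to/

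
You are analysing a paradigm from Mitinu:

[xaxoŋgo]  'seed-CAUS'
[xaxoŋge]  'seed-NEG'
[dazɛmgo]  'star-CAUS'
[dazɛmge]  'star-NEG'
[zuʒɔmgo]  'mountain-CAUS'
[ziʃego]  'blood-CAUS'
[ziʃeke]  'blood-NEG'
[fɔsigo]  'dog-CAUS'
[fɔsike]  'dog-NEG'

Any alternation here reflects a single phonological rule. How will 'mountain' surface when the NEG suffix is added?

[zuʒɔmge]

The NEG suffix surfaces as [-ge] and [-ke], depending on the final segment of the stem.
The CAUS suffix, which begins with [g], is invariant after every stem; so [g] is not altered by any rule here.
So the underlying form is /-ke/, and voiceless stops become voiced after a nasal.
After 'mountain', which ends in a nasal, the suffix surfaces as [-ge], giving [zuʒɔmge].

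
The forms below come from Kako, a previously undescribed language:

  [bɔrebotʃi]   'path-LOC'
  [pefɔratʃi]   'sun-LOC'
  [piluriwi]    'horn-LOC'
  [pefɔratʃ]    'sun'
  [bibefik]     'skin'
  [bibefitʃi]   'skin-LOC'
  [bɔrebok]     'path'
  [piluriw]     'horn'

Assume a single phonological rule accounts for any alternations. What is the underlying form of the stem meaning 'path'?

In [bɔrebotʃi] and [bɔrebok] the final segment of 'path' alternates: [tʃ] ~ [k].
Compare 'sun', with invariant [tʃ] in [pefɔratʃi] and [pefɔratʃ]: an analysis with underlying /tʃ/ and a rule producing [k] in isolation would wrongly predict alternation here too.
So /k/ is underlying, and a rule of palatalization before a front vowel — /k/ becomes palato-alveolar [tʃ] before a front vowel — gives [tʃ].
Hence 'path' is /bɔrebok/ underlyingly.

/bɔrebok/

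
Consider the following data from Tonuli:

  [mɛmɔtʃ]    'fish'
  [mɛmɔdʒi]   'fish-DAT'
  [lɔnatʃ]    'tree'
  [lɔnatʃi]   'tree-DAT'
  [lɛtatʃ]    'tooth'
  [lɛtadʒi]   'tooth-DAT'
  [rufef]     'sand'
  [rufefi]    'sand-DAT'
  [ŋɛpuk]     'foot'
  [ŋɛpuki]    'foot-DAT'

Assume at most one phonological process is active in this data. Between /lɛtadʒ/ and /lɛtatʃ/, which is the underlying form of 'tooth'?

/lɛtadʒ/

The root 'tooth' surfaces as [lɛtatʃ] and [lɛtadʒi], with a stem-final [tʃ] ~ [dʒ] alternation.
But 'tree' keeps [tʃ] in both environments ([lɔnatʃ], [lɔnatʃi]), so there is no rule changing /tʃ/ to [dʒ] before the DAT suffix.
So /dʒ/ is underlying, and a rule of word-final obstruent devoicing — voiced obstruents become voiceless word-finally — gives [tʃ].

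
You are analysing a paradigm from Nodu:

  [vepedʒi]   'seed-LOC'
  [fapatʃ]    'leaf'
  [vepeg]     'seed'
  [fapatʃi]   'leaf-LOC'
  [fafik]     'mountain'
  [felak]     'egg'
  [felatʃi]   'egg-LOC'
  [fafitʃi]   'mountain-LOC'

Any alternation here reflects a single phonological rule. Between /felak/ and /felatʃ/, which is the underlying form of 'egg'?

/felak/

The root 'egg' surfaces as [felatʃi] and [felak], with a stem-final [tʃ] ~ [k] alternation.
If /tʃ/ were underlying and a rule turned it into [k] in isolation, 'leaf' would also alternate; but it has [tʃ] in both [fapatʃi] and [fapatʃ].
So /k/ is underlying, and a rule of palatalization before a front vowel — /k/ and /g/ become palato-alveolar [tʃ] and [dʒ] before a front vowel — gives [tʃ].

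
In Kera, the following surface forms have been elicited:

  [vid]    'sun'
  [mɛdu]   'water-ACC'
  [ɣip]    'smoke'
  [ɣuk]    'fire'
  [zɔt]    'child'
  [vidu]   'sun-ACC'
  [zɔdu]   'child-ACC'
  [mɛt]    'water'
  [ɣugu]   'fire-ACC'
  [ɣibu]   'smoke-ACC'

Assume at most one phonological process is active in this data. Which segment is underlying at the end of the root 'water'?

The root 'water' surfaces as [mɛdu] and [mɛt], with a stem-final [d] ~ [t] alternation.
If /d/ were underlying and a rule turned it into [t] in isolation, 'sun' would also alternate; but it has [d] in both [vidu] and [vid].
So /t/ is underlying, and a rule of intervocalic voicing — voiceless stops become voiced between vowels — gives [d].

/t/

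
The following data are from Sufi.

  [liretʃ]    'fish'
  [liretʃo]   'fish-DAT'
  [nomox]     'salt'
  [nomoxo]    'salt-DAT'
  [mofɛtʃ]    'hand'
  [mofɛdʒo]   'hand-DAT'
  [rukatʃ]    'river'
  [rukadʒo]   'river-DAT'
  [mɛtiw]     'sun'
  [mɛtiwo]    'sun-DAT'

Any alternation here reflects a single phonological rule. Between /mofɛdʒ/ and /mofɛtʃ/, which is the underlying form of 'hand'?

/mofɛdʒ/

In [mofɛtʃ] and [mofɛdʒo] the final segment of 'hand' alternates: [tʃ] ~ [dʒ].
The stem 'fish' ([liretʃ], [liretʃo]) shows [tʃ] unchanged in both environments, so [tʃ] cannot be basic with [dʒ] derived before the DAT suffix.
So /dʒ/ is underlying, and a rule of word-final obstruent devoicing — voiced obstruents become voiceless word-finally — gives [tʃ].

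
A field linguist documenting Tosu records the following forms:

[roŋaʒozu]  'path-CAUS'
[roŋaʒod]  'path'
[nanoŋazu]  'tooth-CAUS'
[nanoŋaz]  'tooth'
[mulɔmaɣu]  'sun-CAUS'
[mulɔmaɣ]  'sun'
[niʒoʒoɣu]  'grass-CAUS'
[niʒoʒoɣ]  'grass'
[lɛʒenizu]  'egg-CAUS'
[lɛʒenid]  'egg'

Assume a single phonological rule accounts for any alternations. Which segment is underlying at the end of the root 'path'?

/d/

The stem for 'path' ends in [z] in [roŋaʒozu] but [d] in [roŋaʒod].
Compare 'tooth', with invariant [z] in [nanoŋazu] and [nanoŋaz]: an analysis with underlying /z/ and a rule producing [d] in isolation would wrongly predict alternation here too.
The underlying segment must be /d/; voiced stops become fricatives between vowels, yielding [z] there.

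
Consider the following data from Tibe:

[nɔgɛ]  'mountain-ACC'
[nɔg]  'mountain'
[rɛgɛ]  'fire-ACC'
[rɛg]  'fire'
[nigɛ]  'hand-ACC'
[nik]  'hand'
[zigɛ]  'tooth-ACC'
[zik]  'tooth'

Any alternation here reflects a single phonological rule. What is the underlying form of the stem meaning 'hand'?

/nik/

'hand' shows [g] ~ [k] at the end of the stem ([nigɛ] vs [nik]).
But 'fire' keeps [g] in both environments ([rɛgɛ], [rɛg]), so there is no rule changing /g/ to [k] in isolation.
The underlying segment must be /k/; voiceless stops become voiced between vowels, yielding [g] there.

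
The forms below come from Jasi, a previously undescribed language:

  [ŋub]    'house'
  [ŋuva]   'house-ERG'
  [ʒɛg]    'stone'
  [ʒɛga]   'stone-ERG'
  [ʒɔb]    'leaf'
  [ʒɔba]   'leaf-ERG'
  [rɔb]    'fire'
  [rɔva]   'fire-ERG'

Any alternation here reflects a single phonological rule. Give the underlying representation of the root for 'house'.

'house' shows [b] ~ [v] at the end of the stem ([ŋub] vs [ŋuva]).
But 'leaf' keeps [b] in both environments ([ʒɔb], [ʒɔba]), so there is no rule changing /b/ to [v] before the ERG suffix.
The underlying segment must be /v/; voiced fricatives become stops word-finally, yielding [b] there.

/ŋuv/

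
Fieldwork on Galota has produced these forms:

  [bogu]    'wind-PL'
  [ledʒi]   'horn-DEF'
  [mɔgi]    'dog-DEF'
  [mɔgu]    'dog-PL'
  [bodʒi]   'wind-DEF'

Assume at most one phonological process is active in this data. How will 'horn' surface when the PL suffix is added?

'wind' shows [dʒ] ~ [g] at the end of the stem ([bodʒi] vs [bogu]).
The stem 'dog' ([mɔgi], [mɔgu]) shows [g] unchanged in both environments, so [g] cannot be basic with [dʒ] derived before the DEF suffix.
So /dʒ/ is underlying, and a rule of depalatalization — palato-alveolar /dʒ/ becomes [g] when no front vowel follows — gives [g].
From [ledʒi] the stem 'horn' is /ledʒ/; when no front vowel follows this yields [legu].

[legu]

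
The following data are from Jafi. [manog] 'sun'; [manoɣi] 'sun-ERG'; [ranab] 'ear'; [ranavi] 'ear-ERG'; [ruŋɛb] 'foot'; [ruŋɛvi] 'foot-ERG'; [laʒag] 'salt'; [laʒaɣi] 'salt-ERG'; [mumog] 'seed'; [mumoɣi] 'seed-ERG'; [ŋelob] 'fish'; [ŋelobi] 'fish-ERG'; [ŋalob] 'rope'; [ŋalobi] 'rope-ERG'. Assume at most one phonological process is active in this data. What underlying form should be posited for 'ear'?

/ranav/

The stem for 'ear' ends in [b] in [ranab] but [v] in [ranavi].
The stem 'fish' ([ŋelob], [ŋelobi]) shows [b] unchanged in both environments, so [b] cannot be basic with [v] derived before the ERG suffix.
So /v/ is underlying, and a rule of word-final hardening — voiced fricatives become stops word-finally — gives [b].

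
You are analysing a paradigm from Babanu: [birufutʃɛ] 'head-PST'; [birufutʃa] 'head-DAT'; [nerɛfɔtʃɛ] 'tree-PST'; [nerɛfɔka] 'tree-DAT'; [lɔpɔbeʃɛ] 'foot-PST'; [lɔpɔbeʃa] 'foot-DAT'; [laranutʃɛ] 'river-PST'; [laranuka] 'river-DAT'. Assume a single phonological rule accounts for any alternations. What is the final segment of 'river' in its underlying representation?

The stem for 'river' ends in [tʃ] in [laranutʃɛ] but [k] in [laranuka].
Compare 'head', with invariant [tʃ] in [birufutʃɛ] and [birufutʃa]: an analysis with underlying /tʃ/ and a rule producing [k] before the DAT suffix would wrongly predict alternation here too.
The alternation reflects palatalization before a front vowel: /k/ becomes palato-alveolar [tʃ] before a front vowel. /k/ is underlying.

/k/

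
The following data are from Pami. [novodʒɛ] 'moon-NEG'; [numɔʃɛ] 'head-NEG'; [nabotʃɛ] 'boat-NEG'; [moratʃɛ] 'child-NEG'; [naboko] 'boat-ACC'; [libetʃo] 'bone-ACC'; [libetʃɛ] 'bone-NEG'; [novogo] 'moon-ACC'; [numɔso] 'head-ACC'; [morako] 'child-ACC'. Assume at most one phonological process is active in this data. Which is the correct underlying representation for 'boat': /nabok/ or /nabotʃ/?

'boat' shows [tʃ] ~ [k] at the end of the stem ([nabotʃɛ] vs [naboko]).
If /tʃ/ were underlying and a rule turned it into [k] before the ACC suffix, 'bone' would also alternate; but it has [tʃ] in both [libetʃɛ] and [libetʃo].
So /k/ is underlying, and a rule of palatalization before a front vowel — /k/, /g/ and /s/ become palato-alveolar [tʃ], [dʒ] and [ʃ] before a front vowel — gives [tʃ].

/nabok/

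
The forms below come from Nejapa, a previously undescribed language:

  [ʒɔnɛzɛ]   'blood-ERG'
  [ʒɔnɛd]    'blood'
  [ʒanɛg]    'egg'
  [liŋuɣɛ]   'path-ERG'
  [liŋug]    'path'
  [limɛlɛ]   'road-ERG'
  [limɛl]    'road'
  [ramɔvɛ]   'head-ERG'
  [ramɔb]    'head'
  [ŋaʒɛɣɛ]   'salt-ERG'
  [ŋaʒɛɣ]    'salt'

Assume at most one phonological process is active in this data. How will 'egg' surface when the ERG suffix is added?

In [liŋuɣɛ] and [liŋug] the final segment of 'path' alternates: [ɣ] ~ [g].
But 'salt' keeps [ɣ] in both environments ([ŋaʒɛɣɛ], [ŋaʒɛɣ]), so there is no rule changing /ɣ/ to [g] in isolation.
So /g/ is underlying, and a rule of intervocalic spirantization — voiced stops become fricatives between vowels — gives [ɣ].
The one attested form of 'egg', [ʒanɛg], shows underlying /ʒanɛg/. Applying the same rule between vowels gives [ʒanɛɣɛ].

[ʒanɛɣɛ]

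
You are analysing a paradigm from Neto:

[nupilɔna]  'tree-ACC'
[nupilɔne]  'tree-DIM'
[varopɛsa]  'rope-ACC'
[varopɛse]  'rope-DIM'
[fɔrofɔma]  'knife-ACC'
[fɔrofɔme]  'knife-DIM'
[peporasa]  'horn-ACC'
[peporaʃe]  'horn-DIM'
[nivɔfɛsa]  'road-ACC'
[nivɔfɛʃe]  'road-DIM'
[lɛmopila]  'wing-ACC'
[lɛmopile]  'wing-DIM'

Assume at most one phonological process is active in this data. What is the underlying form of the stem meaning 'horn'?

/peporaʃ/

'horn' shows [s] ~ [ʃ] at the end of the stem ([peporasa] vs [peporaʃe]).
If /s/ were underlying and a rule turned it into [ʃ] before the DIM suffix, 'rope' would also alternate; but it has [s] in both [varopɛsa] and [varopɛse].
The underlying segment must be /ʃ/; palato-alveolar /ʃ/ becomes [s] when no front vowel follows, yielding [s] there.
So 'horn' = /peporaʃ/.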